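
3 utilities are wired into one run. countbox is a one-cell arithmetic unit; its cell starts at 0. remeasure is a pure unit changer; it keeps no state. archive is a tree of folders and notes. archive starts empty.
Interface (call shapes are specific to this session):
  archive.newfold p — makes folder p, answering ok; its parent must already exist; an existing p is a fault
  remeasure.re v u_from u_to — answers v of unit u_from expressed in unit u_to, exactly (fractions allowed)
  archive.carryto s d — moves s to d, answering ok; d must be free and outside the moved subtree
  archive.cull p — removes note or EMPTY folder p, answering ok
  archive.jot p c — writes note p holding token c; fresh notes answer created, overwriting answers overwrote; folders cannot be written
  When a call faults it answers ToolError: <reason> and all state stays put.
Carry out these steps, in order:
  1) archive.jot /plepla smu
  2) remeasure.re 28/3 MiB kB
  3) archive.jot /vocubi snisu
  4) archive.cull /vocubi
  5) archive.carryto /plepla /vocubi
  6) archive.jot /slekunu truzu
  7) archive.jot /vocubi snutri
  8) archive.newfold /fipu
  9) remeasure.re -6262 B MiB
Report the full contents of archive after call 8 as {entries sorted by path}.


Answer: {fipu/, slekunu=truzu, vocubi=snutri}

Derivation:
Act: jot[p: /plepla; c: smu]
Obs: created
Act: re[v: 28/3; u_from: MiB; u_to: kB]
Obs: 3670016/375
Act: jot[p: /vocubi; c: snisu]
Obs: created
Act: cull[p: /vocubi]
Obs: ok
Act: carryto[s: /plepla; d: /vocubi]
Obs: ok
Act: jot[p: /slekunu; c: truzu]
Obs: created
Act: jot[p: /vocubi; c: snutri]
Obs: overwrote
Act: newfold[p: /fipu]
Obs: ok
Act: re[v: -6262; u_from: B; u_to: MiB]
Obs: -3131/524288


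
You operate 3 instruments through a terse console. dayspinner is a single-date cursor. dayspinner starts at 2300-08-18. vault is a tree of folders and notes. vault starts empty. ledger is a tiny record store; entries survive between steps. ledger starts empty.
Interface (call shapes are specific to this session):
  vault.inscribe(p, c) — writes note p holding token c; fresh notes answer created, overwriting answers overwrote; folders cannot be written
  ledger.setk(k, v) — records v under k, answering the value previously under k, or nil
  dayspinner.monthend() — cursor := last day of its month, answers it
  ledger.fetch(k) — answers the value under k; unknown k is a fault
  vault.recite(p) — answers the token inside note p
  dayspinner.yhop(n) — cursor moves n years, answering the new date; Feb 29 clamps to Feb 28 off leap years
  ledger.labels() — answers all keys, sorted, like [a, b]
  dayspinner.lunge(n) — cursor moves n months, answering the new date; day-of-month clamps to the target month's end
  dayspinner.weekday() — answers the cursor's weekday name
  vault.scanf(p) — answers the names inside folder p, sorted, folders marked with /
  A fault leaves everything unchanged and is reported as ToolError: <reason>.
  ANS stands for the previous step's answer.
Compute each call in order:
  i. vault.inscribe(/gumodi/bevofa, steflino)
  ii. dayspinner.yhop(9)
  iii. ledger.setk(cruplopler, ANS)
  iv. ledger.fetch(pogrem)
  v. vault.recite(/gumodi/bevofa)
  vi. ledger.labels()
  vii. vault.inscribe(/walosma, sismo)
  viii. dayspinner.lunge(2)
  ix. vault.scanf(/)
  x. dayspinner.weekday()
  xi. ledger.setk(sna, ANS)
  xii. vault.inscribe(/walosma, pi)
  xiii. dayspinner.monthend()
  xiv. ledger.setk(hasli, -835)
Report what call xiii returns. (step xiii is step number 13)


~$ vault.inscribe p→/gumodi/bevofa c→steflino
  ToolError: no parent
~$ dayspinner.yhop n→9
  2309-08-18
~$ ledger.setk k→cruplopler v→ANS
  nil
~$ ledger.fetch k→pogrem
  ToolError: no such key pogrem
~$ vault.recite p→/gumodi/bevofa
  ToolError: not found
~$ ledger.labels
  [cruplopler]
~$ vault.inscribe p→/walosma c→sismo
  created
~$ dayspinner.lunge n→2
  2309-10-18
~$ vault.scanf p→/
  [walosma]
~$ dayspinner.weekday
  Monday
~$ ledger.setk k→sna v→ANS
  nil
~$ vault.inscribe p→/walosma c→pi
  overwrote
~$ dayspinner.monthend
  2309-10-31
~$ ledger.setk k→hasli v→-835
  nil

Answer: 2309-10-31


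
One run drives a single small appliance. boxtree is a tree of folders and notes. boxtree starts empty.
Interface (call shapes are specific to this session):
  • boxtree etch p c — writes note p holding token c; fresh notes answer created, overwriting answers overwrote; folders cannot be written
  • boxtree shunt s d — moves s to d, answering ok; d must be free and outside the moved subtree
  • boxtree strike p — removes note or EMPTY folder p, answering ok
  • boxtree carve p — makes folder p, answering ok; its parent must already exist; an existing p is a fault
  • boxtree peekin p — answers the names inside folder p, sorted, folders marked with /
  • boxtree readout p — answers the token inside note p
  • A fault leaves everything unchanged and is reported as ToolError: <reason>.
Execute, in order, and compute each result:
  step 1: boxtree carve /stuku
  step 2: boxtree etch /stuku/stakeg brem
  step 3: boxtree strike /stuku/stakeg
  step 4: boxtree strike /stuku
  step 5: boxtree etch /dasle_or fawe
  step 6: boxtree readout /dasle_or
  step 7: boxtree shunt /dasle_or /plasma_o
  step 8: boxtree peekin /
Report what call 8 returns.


>> boxtree carve(p→/stuku)
<< ok
>> boxtree etch(p→/stuku/stakeg, c→brem)
<< created
>> boxtree strike(p→/stuku/stakeg)
<< ok
>> boxtree strike(p→/stuku)
<< ok
>> boxtree etch(p→/dasle_or, c→fawe)
<< created
>> boxtree readout(p→/dasle_or)
<< fawe
>> boxtree shunt(s→/dasle_or, d→/plasma_o)
<< ok
>> boxtree peekin(p→/)
<< [plasma_o]

Answer: [plasma_o]


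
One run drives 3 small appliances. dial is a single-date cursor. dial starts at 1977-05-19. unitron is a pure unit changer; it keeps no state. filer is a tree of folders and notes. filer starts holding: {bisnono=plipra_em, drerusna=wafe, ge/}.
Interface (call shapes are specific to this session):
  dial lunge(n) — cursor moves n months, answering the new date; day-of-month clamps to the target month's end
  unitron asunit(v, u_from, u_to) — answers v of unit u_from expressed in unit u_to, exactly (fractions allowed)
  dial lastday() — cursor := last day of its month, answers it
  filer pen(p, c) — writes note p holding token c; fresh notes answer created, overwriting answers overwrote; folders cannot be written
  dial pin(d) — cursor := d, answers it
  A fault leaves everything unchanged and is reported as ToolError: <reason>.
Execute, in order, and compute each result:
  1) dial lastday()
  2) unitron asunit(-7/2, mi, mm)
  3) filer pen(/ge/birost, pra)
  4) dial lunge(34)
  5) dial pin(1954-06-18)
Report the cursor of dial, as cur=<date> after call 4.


Answer: cur=1980-03-31

Derivation:
-- 1. dial lastday() ~> 1977-05-31
-- 2. unitron asunit(v: -7/2, u_from: mi, u_to: mm) ~> -5632704
-- 3. filer pen(p: /ge/birost, c: pra) ~> created
-- 4. dial lunge(n: 34) ~> 1980-03-31
-- 5. dial pin(d: 1954-06-18) ~> 1954-06-18


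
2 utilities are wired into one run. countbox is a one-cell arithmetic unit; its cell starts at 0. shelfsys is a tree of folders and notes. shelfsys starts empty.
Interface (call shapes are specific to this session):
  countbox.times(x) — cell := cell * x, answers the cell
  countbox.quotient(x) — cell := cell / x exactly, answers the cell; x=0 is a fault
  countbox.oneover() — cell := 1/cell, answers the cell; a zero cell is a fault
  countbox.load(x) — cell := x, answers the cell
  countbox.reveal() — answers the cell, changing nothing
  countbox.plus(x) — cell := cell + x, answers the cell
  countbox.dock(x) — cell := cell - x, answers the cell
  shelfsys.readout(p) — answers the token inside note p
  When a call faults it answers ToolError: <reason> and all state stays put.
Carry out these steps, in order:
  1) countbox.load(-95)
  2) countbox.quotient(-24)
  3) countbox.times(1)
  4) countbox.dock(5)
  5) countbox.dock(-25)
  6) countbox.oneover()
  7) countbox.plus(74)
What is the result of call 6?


Answer: 24/575

Derivation:
Next I call countbox.load on -95, which returns -95.
Using countbox.quotient on -24, and see 95/24.
Calling countbox.times on 1, giving 95/24.
I try countbox.dock on 5, → -25/24.
Next I call countbox.dock on -25, — result: 575/24.
Invoking countbox.oneover(), and observe 24/575.
I invoke countbox.plus on 74, → 42574/575.


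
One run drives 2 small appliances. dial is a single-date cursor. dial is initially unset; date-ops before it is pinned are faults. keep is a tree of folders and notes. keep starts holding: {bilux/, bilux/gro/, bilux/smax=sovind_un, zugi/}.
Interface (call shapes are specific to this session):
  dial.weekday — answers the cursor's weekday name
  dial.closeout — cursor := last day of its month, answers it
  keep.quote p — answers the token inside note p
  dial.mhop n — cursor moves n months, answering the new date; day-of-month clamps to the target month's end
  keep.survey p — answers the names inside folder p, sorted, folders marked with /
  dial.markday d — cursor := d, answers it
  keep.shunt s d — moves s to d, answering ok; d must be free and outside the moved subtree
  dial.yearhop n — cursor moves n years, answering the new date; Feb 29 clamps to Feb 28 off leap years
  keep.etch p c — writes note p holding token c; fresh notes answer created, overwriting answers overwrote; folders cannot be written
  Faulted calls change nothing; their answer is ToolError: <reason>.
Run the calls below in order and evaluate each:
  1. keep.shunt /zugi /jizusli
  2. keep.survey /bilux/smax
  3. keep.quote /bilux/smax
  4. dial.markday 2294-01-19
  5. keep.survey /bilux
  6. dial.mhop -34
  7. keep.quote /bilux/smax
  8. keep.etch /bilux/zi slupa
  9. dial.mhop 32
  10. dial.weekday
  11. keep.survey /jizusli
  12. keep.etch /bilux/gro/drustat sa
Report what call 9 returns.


CALL keep.shunt[s=/zugi; d=/jizusli]
RET  ok
CALL keep.survey[p=/bilux/smax]
RET  ToolError: not a directory
CALL keep.quote[p=/bilux/smax]
RET  sovind_un
CALL dial.markday[d=2294-01-19]
RET  2294-01-19
CALL keep.survey[p=/bilux]
RET  [gro/, smax]
CALL dial.mhop[n=-34]
RET  2291-03-19
CALL keep.quote[p=/bilux/smax]
RET  sovind_un
CALL keep.etch[p=/bilux/zi; c=slupa]
RET  created
CALL dial.mhop[n=32]
RET  2293-11-19
CALL dial.weekday[]
RET  Sunday
CALL keep.survey[p=/jizusli]
RET  []
CALL keep.etch[p=/bilux/gro/drustat; c=sa]
RET  created

Answer: 2293-11-19


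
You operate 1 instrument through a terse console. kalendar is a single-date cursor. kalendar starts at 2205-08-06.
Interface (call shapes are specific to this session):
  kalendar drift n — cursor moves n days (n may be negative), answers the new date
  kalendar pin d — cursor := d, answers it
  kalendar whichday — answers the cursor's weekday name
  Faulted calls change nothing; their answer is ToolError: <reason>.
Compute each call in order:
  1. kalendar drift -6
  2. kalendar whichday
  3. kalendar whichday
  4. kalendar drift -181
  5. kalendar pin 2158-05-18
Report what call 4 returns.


I use kalendar drift with n=-6, and observe 2205-07-31.
Using kalendar whichday(), — result: Wednesday.
Next I call kalendar whichday(), → Wednesday.
Now I run kalendar drift with n=-181, → 2205-01-31.
Now I run kalendar pin with d=2158-05-18, → 2158-05-18.

Answer: 2205-01-31


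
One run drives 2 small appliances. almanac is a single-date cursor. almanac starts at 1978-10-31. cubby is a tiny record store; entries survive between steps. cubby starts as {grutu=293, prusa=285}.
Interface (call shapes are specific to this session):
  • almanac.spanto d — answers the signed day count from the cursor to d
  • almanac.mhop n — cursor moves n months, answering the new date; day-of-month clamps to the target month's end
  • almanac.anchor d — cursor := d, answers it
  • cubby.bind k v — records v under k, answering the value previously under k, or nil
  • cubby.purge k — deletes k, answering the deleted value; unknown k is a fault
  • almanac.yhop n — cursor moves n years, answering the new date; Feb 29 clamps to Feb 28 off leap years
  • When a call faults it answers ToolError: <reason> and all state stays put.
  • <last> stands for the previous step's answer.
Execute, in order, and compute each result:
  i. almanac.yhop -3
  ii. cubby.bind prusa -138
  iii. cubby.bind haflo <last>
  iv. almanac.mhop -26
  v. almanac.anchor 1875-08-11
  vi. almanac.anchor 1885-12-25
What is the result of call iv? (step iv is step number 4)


% 1. almanac.yhop(n→-3) == 1975-10-31
% 2. cubby.bind(k→prusa, v→-138) == 285
% 3. cubby.bind(k→haflo, v→<last>) == nil
% 4. almanac.mhop(n→-26) == 1973-08-31
% 5. almanac.anchor(d→1875-08-11) == 1875-08-11
% 6. almanac.anchor(d→1885-12-25) == 1885-12-25

Answer: 1973-08-31


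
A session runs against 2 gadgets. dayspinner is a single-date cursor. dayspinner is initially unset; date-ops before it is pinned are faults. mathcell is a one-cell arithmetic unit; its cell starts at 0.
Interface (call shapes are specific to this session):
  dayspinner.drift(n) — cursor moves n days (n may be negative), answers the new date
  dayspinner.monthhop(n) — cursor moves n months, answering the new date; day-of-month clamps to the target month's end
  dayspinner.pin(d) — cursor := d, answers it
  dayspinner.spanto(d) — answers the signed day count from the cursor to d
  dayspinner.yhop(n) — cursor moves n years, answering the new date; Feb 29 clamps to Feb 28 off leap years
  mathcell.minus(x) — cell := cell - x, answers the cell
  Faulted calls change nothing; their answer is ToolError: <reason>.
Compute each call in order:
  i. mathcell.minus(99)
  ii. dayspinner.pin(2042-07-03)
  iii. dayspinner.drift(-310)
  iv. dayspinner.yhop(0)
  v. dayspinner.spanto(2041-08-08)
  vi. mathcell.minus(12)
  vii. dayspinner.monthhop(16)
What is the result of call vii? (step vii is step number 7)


Answer: 2042-12-27

Derivation:
>>> mathcell.minus x→99
= -99
>>> dayspinner.pin d→2042-07-03
= 2042-07-03
>>> dayspinner.drift n→-310
= 2041-08-27
>>> dayspinner.yhop n→0
= 2041-08-27
>>> dayspinner.spanto d→2041-08-08
= -19
>>> mathcell.minus x→12
= -111
>>> dayspinner.monthhop n→16
= 2042-12-27


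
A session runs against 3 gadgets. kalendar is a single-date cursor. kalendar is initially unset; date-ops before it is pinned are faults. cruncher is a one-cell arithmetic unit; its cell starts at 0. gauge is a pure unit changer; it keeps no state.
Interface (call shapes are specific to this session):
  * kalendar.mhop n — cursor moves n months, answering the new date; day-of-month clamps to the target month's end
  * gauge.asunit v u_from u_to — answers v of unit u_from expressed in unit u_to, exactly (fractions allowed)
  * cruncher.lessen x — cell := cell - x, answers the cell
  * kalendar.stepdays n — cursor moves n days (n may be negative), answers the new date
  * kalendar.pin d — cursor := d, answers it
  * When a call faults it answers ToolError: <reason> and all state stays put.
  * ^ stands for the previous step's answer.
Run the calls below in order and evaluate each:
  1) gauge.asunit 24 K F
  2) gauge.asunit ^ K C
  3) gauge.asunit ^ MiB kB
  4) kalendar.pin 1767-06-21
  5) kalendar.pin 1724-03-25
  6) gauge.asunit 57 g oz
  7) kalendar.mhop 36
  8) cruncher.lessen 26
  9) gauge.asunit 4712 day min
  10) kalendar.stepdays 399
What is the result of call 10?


I use asunit using v='24', u_from='K', u_to='F', and observe -41647/100.
Calling asunit using v='^', u_from='K', u_to='C', and see -34481/50.
I call asunit using v='^', u_from='MiB', u_to='kB': -2259746816/3125.
Then pin using d='1767-06-21', which returns 1767-06-21.
Next I call pin using d='1724-03-25', and observe 1724-03-25.
Now I run asunit using v='57', u_from='g', u_to='oz', → 91200000/45359237.
I call mhop using n='36': 1727-03-25.
Calling lessen using x='26', which returns -26.
I invoke asunit using v='4712', u_from='day', u_to='min', and observe 6785280.
Now I run stepdays using n='399': 1728-04-27.

Answer: 1728-04-27


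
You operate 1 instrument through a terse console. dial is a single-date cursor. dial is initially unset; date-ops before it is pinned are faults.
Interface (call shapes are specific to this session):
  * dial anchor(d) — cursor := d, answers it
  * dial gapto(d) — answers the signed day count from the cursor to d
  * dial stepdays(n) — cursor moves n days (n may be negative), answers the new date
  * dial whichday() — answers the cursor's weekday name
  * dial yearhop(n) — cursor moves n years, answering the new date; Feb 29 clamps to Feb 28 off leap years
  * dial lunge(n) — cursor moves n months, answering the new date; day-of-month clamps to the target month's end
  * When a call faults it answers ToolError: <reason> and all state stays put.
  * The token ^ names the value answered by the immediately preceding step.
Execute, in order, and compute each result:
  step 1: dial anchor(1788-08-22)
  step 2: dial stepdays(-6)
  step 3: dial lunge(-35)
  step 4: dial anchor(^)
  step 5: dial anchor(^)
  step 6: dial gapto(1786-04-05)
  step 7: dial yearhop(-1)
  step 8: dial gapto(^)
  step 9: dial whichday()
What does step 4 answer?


Answer: 1785-09-16

Derivation:
·→ dial anchor(d='1788-08-22')
·← 1788-08-22
·→ dial stepdays(n='-6')
·← 1788-08-16
·→ dial lunge(n='-35')
·← 1785-09-16
·→ dial anchor(d='^')
·← 1785-09-16
·→ dial anchor(d='^')
·← 1785-09-16
·→ dial gapto(d='1786-04-05')
·← 201
·→ dial yearhop(n='-1')
·← 1784-09-16
·→ dial gapto(d='^')
·← 0
·→ dial whichday()
·← Thursday


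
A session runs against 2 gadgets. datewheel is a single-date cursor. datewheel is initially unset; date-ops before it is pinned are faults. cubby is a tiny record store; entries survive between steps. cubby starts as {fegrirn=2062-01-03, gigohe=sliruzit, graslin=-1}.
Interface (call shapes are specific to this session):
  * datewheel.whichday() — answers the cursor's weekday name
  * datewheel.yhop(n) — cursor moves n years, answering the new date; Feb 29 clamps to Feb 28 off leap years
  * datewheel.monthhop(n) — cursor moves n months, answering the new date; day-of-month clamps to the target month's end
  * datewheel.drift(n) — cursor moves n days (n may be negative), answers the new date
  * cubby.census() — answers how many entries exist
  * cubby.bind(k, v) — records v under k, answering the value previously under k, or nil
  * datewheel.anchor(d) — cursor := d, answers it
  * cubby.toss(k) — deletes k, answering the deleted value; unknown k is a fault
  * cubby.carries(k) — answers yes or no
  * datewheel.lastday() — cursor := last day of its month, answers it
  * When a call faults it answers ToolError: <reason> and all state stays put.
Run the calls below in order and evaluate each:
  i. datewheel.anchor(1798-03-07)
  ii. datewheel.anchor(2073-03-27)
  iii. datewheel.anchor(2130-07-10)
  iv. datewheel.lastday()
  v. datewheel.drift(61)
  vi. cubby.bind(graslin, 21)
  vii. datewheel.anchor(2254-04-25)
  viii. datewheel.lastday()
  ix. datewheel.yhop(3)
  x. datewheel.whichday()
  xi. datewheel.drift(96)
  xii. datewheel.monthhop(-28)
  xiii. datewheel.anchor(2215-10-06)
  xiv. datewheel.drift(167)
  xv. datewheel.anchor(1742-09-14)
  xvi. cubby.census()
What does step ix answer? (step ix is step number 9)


Answer: 2257-04-30

Derivation:
Step: anchor[d='1798-03-07']
Result: 1798-03-07
Step: anchor[d='2073-03-27']
Result: 2073-03-27
Step: anchor[d='2130-07-10']
Result: 2130-07-10
Step: lastday[]
Result: 2130-07-31
Step: drift[n='61']
Result: 2130-09-30
Step: bind[k='graslin'; v='21']
Result: -1
Step: anchor[d='2254-04-25']
Result: 2254-04-25
Step: lastday[]
Result: 2254-04-30
Step: yhop[n='3']
Result: 2257-04-30
Step: whichday[]
Result: Thursday
Step: drift[n='96']
Result: 2257-08-04
Step: monthhop[n='-28']
Result: 2255-04-04
Step: anchor[d='2215-10-06']
Result: 2215-10-06
Step: drift[n='167']
Result: 2216-03-21
Step: anchor[d='1742-09-14']
Result: 1742-09-14
Step: census[]
Result: 3


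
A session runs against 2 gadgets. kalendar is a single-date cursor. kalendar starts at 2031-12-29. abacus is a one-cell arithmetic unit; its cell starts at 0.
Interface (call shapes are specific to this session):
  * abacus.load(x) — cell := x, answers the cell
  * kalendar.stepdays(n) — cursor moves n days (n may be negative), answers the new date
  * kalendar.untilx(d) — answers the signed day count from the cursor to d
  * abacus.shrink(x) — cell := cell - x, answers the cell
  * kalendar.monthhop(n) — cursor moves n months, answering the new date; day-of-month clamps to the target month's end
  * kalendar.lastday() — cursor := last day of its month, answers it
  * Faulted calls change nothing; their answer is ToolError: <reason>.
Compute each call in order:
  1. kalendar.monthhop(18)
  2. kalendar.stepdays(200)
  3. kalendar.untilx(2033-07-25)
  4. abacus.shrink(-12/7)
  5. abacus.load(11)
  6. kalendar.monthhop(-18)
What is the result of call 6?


Answer: 2032-07-15

Derivation:
·→ monthhop(n=18)
·← 2033-06-29
·→ stepdays(n=200)
·← 2034-01-15
·→ untilx(d=2033-07-25)
·← -174
·→ shrink(x=-12/7)
·← 12/7
·→ load(x=11)
·← 11
·→ monthhop(n=-18)
·← 2032-07-15


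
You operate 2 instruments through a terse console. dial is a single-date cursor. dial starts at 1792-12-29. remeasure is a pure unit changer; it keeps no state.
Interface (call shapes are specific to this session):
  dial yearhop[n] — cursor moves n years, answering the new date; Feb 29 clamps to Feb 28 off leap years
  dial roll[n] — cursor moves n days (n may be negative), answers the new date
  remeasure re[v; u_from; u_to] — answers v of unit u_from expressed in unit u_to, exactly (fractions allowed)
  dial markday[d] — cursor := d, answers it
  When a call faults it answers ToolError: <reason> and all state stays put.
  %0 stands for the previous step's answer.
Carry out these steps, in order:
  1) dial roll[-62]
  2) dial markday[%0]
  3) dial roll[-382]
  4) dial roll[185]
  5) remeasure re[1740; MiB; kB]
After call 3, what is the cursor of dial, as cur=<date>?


CALL dial roll[n: -62]
RET  1792-10-28
CALL dial markday[d: %0]
RET  1792-10-28
CALL dial roll[n: -382]
RET  1791-10-12
CALL dial roll[n: 185]
RET  1792-04-14
CALL remeasure re[v: 1740; u_from: MiB; u_to: kB]
RET  45613056/25

Answer: cur=1791-10-12


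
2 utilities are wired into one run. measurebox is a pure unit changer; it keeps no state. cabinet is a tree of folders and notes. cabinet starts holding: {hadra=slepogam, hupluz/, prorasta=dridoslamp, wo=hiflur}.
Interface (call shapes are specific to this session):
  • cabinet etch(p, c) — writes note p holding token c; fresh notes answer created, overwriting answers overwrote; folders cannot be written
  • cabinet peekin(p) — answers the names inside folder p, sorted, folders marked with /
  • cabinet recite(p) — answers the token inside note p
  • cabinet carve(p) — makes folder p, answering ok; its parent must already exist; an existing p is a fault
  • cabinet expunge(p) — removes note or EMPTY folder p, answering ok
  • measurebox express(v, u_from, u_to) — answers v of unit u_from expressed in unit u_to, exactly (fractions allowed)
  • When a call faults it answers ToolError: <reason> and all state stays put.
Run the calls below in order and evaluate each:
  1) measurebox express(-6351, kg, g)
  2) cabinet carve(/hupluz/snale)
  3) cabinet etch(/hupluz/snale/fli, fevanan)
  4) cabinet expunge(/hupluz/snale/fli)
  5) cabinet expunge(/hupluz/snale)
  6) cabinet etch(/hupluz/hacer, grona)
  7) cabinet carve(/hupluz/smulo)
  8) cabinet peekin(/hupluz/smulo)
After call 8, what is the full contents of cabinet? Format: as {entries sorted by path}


Answer: {hadra=slepogam, hupluz/, hupluz/hacer=grona, hupluz/smulo/, prorasta=dridoslamp, wo=hiflur}

Derivation:
·→ measurebox express(v='-6351', u_from='kg', u_to='g')
·← -6351000
·→ cabinet carve(p='/hupluz/snale')
·← ok
·→ cabinet etch(p='/hupluz/snale/fli', c='fevanan')
·← created
·→ cabinet expunge(p='/hupluz/snale/fli')
·← ok
·→ cabinet expunge(p='/hupluz/snale')
·← ok
·→ cabinet etch(p='/hupluz/hacer', c='grona')
·← created
·→ cabinet carve(p='/hupluz/smulo')
·← ok
·→ cabinet peekin(p='/hupluz/smulo')
·← []


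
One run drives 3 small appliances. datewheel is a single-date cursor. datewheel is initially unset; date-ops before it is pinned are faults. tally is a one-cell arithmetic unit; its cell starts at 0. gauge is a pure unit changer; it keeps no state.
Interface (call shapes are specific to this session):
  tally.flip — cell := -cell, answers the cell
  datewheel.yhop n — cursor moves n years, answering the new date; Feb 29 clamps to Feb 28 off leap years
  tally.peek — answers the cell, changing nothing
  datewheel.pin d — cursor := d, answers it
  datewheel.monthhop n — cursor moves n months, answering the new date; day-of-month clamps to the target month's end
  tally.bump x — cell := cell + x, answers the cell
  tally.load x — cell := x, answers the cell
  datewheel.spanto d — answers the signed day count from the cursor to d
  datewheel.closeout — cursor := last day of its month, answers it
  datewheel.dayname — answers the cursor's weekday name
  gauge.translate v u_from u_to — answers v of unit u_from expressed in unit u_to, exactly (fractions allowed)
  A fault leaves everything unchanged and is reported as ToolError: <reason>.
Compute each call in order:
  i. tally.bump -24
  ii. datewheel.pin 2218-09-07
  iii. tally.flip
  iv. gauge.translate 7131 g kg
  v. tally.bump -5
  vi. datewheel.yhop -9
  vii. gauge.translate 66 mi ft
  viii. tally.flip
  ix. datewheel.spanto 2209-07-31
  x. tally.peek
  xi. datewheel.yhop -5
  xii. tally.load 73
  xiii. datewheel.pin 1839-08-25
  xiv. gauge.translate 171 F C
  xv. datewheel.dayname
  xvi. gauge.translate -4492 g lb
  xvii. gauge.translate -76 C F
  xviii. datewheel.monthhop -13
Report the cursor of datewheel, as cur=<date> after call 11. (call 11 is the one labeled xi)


Answer: cur=2204-09-07

Derivation:
>>> tally.bump x='-24'
:: -24
>>> datewheel.pin d='2218-09-07'
:: 2218-09-07
>>> tally.flip
:: 24
>>> gauge.translate v='7131' u_from='g' u_to='kg'
:: 7131/1000
>>> tally.bump x='-5'
:: 19
>>> datewheel.yhop n='-9'
:: 2209-09-07
>>> gauge.translate v='66' u_from='mi' u_to='ft'
:: 348480
>>> tally.flip
:: -19
>>> datewheel.spanto d='2209-07-31'
:: -38
>>> tally.peek
:: -19
>>> datewheel.yhop n='-5'
:: 2204-09-07
>>> tally.load x='73'
:: 73
>>> datewheel.pin d='1839-08-25'
:: 1839-08-25
>>> gauge.translate v='171' u_from='F' u_to='C'
:: 695/9
>>> datewheel.dayname
:: Sunday
>>> gauge.translate v='-4492' u_from='g' u_to='lb'
:: -449200000/45359237
>>> gauge.translate v='-76' u_from='C' u_to='F'
:: -524/5
>>> datewheel.monthhop n='-13'
:: 1838-07-25


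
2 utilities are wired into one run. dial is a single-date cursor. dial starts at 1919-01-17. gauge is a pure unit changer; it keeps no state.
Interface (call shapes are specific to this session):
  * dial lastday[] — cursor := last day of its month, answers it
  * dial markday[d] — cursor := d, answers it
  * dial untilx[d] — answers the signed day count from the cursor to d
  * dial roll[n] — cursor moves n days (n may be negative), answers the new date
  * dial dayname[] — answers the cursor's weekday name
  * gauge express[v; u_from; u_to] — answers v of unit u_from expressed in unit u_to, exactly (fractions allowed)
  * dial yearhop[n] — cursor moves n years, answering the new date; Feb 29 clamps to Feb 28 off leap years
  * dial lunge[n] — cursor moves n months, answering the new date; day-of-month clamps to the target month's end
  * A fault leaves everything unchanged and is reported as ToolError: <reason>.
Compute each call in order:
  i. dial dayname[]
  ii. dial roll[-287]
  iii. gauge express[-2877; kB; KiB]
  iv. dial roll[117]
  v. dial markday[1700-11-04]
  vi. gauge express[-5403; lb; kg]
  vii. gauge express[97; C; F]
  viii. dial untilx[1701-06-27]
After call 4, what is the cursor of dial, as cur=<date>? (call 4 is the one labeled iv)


Answer: cur=1918-07-31

Derivation:
-- 1. dial dayname() == Friday
-- 2. dial roll(n: -287) == 1918-04-05
-- 3. gauge express(v: -2877, u_from: kB, u_to: KiB) == -359625/128
-- 4. dial roll(n: 117) == 1918-07-31
-- 5. dial markday(d: 1700-11-04) == 1700-11-04
-- 6. gauge express(v: -5403, u_from: lb, u_to: kg) == -245075957511/100000000
-- 7. gauge express(v: 97, u_from: C, u_to: F) == 1033/5
-- 8. dial untilx(d: 1701-06-27) == 235


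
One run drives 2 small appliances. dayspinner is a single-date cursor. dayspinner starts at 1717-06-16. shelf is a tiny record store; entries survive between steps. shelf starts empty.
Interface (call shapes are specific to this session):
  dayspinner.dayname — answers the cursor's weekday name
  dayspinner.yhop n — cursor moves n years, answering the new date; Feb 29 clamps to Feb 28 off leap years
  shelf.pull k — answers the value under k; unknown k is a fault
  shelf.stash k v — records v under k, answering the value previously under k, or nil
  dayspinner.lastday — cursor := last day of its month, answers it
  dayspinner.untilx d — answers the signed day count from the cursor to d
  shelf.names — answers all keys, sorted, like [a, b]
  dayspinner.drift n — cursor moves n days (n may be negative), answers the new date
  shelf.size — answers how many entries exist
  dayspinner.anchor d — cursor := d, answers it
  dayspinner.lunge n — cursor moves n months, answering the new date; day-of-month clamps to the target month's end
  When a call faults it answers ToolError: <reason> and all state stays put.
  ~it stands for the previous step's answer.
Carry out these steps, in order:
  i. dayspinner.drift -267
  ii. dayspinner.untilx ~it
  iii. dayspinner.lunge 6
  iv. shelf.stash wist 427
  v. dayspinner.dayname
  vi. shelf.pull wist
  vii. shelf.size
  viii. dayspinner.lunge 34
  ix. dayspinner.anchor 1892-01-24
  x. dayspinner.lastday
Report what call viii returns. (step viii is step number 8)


Answer: 1720-01-22

Derivation:
Step: dayspinner.drift[n='-267']
Result: 1716-09-22
Step: dayspinner.untilx[d='~it']
Result: 0
Step: dayspinner.lunge[n='6']
Result: 1717-03-22
Step: shelf.stash[k='wist'; v='427']
Result: nil
Step: dayspinner.dayname[]
Result: Monday
Step: shelf.pull[k='wist']
Result: 427
Step: shelf.size[]
Result: 1
Step: dayspinner.lunge[n='34']
Result: 1720-01-22
Step: dayspinner.anchor[d='1892-01-24']
Result: 1892-01-24
Step: dayspinner.lastday[]
Result: 1892-01-31


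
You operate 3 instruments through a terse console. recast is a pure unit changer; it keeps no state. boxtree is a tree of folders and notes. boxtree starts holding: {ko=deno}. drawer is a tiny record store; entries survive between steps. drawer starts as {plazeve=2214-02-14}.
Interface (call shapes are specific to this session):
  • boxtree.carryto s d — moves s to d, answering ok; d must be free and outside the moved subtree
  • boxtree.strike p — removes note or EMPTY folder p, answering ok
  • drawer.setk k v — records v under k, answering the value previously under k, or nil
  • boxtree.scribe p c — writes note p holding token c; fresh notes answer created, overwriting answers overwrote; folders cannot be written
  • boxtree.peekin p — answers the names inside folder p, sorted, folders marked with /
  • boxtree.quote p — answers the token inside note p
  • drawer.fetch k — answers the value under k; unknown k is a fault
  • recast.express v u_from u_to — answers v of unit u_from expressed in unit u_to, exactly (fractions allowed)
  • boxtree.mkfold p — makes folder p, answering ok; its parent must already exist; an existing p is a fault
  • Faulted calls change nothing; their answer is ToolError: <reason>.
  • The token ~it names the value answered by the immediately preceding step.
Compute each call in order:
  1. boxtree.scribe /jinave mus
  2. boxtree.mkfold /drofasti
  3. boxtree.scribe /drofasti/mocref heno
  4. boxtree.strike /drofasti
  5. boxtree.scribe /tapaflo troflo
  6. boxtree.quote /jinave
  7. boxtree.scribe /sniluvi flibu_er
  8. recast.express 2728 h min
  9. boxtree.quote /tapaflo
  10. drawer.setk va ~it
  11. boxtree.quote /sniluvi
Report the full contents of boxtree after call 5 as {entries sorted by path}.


Answer: {drofasti/, drofasti/mocref=heno, jinave=mus, ko=deno, tapaflo=troflo}

Derivation:
→ boxtree.scribe(p→/jinave, c→mus)
← created
→ boxtree.mkfold(p→/drofasti)
← ok
→ boxtree.scribe(p→/drofasti/mocref, c→heno)
← created
→ boxtree.strike(p→/drofasti)
← ToolError: not empty
→ boxtree.scribe(p→/tapaflo, c→troflo)
← created
→ boxtree.quote(p→/jinave)
← mus
→ boxtree.scribe(p→/sniluvi, c→flibu_er)
← created
→ recast.express(v→2728, u_from→h, u_to→min)
← 163680
→ boxtree.quote(p→/tapaflo)
← troflo
→ drawer.setk(k→va, v→~it)
← nil
→ boxtree.quote(p→/sniluvi)
← flibu_er


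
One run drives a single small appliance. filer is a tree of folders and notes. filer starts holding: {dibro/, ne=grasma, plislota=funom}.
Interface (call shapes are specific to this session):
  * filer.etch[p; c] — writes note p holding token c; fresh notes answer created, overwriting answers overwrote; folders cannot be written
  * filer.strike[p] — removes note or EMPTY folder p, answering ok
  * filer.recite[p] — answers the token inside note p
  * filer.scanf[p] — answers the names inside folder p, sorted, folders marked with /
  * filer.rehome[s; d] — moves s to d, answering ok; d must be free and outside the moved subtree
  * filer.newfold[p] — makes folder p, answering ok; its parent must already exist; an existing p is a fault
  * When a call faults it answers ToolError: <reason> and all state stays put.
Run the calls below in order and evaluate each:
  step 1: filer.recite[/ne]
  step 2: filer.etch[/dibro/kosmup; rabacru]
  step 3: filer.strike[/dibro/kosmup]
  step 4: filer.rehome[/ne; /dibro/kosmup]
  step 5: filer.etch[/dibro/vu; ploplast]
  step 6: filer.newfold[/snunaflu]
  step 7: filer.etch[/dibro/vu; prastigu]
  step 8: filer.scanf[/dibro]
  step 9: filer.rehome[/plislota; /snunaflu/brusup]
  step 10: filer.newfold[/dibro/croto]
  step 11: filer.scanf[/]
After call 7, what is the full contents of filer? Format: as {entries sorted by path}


Answer: {dibro/, dibro/kosmup=grasma, dibro/vu=prastigu, plislota=funom, snunaflu/}

Derivation:
I run filer.recite on p→/ne, and get grasma.
I try filer.etch on p→/dibro/kosmup, c→rabacru, and observe created.
I call filer.strike on p→/dibro/kosmup, which returns ok.
I run filer.rehome on s→/ne, d→/dibro/kosmup, and get ok.
Then filer.etch on p→/dibro/vu, c→ploplast, and see created.
I use filer.newfold on p→/snunaflu: ok.
I run filer.etch on p→/dibro/vu, c→prastigu: overwrote.
I call filer.scanf on p→/dibro, → [kosmup, vu].
I run filer.rehome on s→/plislota, d→/snunaflu/brusup, yielding ok.
Then filer.newfold on p→/dibro/croto, and see ok.
I invoke filer.scanf on p→/, and get [dibro/, snunaflu/].


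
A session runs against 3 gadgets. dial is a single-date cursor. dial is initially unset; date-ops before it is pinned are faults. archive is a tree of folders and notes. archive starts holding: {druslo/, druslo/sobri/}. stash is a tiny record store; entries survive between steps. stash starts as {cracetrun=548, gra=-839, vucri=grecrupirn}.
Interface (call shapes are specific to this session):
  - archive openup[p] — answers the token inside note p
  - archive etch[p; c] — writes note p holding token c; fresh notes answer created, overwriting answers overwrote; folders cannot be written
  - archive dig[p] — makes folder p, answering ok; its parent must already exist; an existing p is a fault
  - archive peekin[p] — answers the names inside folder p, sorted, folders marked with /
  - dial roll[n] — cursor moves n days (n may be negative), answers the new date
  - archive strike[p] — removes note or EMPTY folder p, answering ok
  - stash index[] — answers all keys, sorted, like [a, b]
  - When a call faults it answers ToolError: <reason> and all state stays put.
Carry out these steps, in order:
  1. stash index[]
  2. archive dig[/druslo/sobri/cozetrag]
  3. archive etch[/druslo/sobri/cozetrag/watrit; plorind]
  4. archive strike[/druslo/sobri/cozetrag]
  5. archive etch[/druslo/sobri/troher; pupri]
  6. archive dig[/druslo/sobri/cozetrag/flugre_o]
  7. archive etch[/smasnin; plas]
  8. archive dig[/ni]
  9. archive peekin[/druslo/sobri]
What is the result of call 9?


Answer: [cozetrag/, troher]

Derivation:
I run stash index(), and observe [cracetrun, gra, vucri].
I call archive dig(/druslo/sobri/cozetrag), and observe ok.
Invoking archive etch(/druslo/sobri/cozetrag/watrit, plorind), — result: created.
Invoking archive strike(/druslo/sobri/cozetrag), — result: ToolError: not empty.
Using archive etch(/druslo/sobri/troher, pupri), and see created.
I use archive dig(/druslo/sobri/cozetrag/flugre_o), and see ok.
Now I run archive etch(/smasnin, plas), — result: created.
Then archive dig(/ni), and observe ok.
Now I run archive peekin(/druslo/sobri), and observe [cozetrag/, troher].


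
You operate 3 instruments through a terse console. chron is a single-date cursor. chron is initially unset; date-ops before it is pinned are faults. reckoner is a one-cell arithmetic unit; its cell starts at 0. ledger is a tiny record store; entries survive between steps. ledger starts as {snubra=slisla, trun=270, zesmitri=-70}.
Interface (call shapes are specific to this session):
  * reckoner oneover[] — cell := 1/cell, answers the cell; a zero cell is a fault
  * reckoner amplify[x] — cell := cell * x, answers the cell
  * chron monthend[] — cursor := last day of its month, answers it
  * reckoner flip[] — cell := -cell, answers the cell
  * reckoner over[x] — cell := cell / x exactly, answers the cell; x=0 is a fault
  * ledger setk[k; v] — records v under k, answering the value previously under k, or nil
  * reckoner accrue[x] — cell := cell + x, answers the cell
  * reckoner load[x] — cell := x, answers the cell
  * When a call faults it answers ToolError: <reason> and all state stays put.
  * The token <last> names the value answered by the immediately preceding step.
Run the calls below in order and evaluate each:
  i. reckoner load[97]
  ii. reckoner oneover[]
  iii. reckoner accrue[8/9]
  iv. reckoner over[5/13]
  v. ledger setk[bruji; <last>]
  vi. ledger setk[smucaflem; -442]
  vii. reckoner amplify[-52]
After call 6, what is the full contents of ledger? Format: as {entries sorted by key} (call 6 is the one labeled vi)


Answer: {bruji=2041/873, smucaflem=-442, snubra=slisla, trun=270, zesmitri=-70}

Derivation:
Calling reckoner load with x=97, — result: 97.
Now I run reckoner oneover, — result: 1/97.
Now I run reckoner accrue with x=8/9, yielding 785/873.
Now I run reckoner over with x=5/13, and see 2041/873.
Using ledger setk with k=bruji, v=<last>, yielding nil.
Next I call ledger setk with k=smucaflem, v=-442, giving nil.
I use reckoner amplify with x=-52, → -106132/873.


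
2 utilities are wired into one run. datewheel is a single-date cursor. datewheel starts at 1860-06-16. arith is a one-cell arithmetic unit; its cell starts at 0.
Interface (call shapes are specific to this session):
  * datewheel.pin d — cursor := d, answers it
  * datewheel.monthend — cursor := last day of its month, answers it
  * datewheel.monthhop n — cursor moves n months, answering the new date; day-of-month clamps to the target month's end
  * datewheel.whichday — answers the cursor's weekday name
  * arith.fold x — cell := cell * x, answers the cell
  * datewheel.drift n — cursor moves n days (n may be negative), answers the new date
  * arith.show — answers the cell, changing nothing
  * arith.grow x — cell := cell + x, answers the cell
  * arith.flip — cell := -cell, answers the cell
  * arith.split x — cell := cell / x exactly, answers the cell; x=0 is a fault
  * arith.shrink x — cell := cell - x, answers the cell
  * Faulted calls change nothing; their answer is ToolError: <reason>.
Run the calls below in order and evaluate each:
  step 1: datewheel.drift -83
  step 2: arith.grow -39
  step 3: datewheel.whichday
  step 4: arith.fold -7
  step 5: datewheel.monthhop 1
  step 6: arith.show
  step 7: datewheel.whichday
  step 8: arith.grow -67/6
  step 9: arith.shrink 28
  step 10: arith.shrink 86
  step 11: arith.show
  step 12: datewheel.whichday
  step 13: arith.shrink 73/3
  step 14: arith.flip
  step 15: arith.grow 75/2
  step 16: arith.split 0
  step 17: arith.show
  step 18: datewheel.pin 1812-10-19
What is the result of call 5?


Answer: 1860-04-25

Derivation:
# drift(n→-83) ~> 1860-03-25
# grow(x→-39) ~> -39
# whichday() ~> Sunday
# fold(x→-7) ~> 273
# monthhop(n→1) ~> 1860-04-25
# show() ~> 273
# whichday() ~> Wednesday
# grow(x→-67/6) ~> 1571/6
# shrink(x→28) ~> 1403/6
# shrink(x→86) ~> 887/6
# show() ~> 887/6
# whichday() ~> Wednesday
# shrink(x→73/3) ~> 247/2
# flip() ~> -247/2
# grow(x→75/2) ~> -86
# split(x→0) ~> ToolError: division by zero
# show() ~> -86
# pin(d→1812-10-19) ~> 1812-10-19
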